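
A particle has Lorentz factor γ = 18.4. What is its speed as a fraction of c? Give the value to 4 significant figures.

β = √(1 − 1/γ²) = √(1 − 1/18.4²) = √(0.997046) = 0.9985

β ≈ 0.9985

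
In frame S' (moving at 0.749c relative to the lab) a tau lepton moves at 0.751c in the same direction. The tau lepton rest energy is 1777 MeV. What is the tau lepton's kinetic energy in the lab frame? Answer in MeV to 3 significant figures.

K ≈ 4570 MeV

u_lab = (0.751 + 0.749)/(1 + 0.751×0.749) = 0.960001
γ = 1/√(1 − 0.960001²) = 3.5715
K = (γ − 1)m₀c² = (3.5715 − 1) × 1777 = 2.5715 × 1777 = 4570 MeV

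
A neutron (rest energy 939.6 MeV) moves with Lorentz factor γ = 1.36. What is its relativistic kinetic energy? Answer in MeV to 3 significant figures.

γ = 1.36 (given)
K = (γ − 1)m₀c² = (1.36 − 1) × 939.6 MeV = 0.36000 × 939.6 MeV = 338 MeV

K ≈ 338 MeV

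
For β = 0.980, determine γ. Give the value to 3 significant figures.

γ = 1/√(1 − β²) = 1/√(1 − 0.980²) = 1/√(0.039600) = 5.03

γ ≈ 5.03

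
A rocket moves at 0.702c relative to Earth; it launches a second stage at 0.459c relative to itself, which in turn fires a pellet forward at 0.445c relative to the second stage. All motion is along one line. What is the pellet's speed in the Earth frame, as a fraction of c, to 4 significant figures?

u ≈ 0.9513c

Compose boost 2: (0.459 + 0.702)/(1 + 0.459×0.702) = 1.161/1.32222 = 0.878070
Compose boost 3: (0.445 + 0.878070)/(1 + 0.445×0.878070) = 1.32307/1.39074 = 0.9513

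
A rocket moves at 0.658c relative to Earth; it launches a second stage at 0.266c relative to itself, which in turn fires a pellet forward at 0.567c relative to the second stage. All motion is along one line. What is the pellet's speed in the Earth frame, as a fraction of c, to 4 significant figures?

u ≈ 0.9360c

Compose boost 2: (0.266 + 0.658)/(1 + 0.266×0.658) = 0.9240/1.17503 = 0.786364
Compose boost 3: (0.567 + 0.786364)/(1 + 0.567×0.786364) = 1.35336/1.44587 = 0.9360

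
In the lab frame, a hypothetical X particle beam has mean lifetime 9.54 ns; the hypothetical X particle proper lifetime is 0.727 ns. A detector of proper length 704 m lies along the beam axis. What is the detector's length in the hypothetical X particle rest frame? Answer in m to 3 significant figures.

L ≈ 53.6 m

Time dilation ⇒ γ = Δt/τ₀ = 9.54/0.727 = 13.122
Length contraction: L = L₀/γ = 704/13.122 = 53.6 m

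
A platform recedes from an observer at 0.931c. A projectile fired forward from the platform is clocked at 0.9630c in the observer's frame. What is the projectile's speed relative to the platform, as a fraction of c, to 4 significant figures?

u' ≈ 0.3093c

Inverse velocity addition: u' = (u − v)/(1 − uv/c²)
= (0.9630 − 0.931)/(1 − 0.9630×0.931) = 0.03200/0.103447 = 0.3093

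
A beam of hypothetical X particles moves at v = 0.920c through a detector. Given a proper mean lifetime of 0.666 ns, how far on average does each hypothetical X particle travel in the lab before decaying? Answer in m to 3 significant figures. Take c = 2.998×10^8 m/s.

d ≈ 0.469 m

γ = 1/√(1 − 0.920²) = 2.5516
Dilated lifetime: Δt = γτ₀ = 2.5516 × 0.666 ns = 1.6993 ns
d = vΔt = 0.920c × 1.6993 ns = 2.7582×10^8 m/s × 1.6993×10^-9 s = 0.469 m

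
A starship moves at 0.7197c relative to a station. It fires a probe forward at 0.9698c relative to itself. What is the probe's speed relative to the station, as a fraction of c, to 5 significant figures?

Relativistic velocity addition: u = (u' + v)/(1 + u'v/c²)
= (0.9698 + 0.7197)/(1 + 0.9698×0.7197) = 1.6895/1.697965 = 0.99501

u ≈ 0.99501c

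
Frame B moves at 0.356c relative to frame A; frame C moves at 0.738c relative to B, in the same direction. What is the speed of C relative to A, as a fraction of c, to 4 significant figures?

u ≈ 0.8664c

Compose boost 2: (0.738 + 0.356)/(1 + 0.738×0.356) = 1.094/1.26273 = 0.8664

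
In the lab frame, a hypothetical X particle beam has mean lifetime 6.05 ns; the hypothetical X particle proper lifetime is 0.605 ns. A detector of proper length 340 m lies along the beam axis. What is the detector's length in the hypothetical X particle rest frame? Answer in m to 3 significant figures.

Time dilation ⇒ γ = Δt/τ₀ = 6.05/0.605 = 10.000
Length contraction: L = L₀/γ = 340/10.000 = 34.0 m

L ≈ 34.0 m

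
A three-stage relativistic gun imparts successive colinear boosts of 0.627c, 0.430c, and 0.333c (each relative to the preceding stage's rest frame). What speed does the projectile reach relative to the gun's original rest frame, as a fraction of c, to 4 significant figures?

u ≈ 0.9125c

Compose boost 2: (0.430 + 0.627)/(1 + 0.430×0.627) = 1.057/1.26961 = 0.832539
Compose boost 3: (0.333 + 0.832539)/(1 + 0.333×0.832539) = 1.16554/1.27724 = 0.9125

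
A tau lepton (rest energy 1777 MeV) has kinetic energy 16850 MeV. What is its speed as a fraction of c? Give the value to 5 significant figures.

γ = 1 + K/(m₀c²) = 1 + 16850/1777 = 10.48227
β = √(1 − 1/γ²) = 0.99544

β ≈ 0.99544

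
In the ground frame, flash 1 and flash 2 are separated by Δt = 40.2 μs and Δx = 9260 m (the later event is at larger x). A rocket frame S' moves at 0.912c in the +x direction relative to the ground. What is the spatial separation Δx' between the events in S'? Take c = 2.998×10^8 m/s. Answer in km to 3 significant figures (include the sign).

Δx' ≈ -4.22 km

γ = 1/√(1 − 0.912²) = 2.4379
Δx' = γ(Δx − vΔt) = 2.4379 × (9260 m − 0.912×(2.998×10^8 m/s)×40.2×10^-6 s)
= 2.4379 × (-1731.4 m) = -4.22 km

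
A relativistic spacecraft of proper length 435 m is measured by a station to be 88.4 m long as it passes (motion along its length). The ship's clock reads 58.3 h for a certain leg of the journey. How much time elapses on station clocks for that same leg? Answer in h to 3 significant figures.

Δt ≈ 287 h

Length contraction ⇒ γ = L₀/L = 435/88.4 = 4.9208
Time dilation: Δt = γτ₀ = 4.9208 × 58.3 h = 287 h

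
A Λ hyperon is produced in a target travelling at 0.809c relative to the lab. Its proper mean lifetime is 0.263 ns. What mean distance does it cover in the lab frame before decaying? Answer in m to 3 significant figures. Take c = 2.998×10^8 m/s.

d ≈ 0.109 m

γ = 1/√(1 − 0.809²) = 1.7012
Dilated lifetime: Δt = γτ₀ = 1.7012 × 0.263 ns = 0.44742 ns
d = vΔt = 0.809c × 0.44742 ns = 2.4254×10^8 m/s × 4.4742×10^-10 s = 0.109 m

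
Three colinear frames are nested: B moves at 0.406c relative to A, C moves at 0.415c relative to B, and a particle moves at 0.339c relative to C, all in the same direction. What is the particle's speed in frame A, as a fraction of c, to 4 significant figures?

Compose boost 2: (0.415 + 0.406)/(1 + 0.415×0.406) = 0.8210/1.16849 = 0.702616
Compose boost 3: (0.339 + 0.702616)/(1 + 0.339×0.702616) = 1.04162/1.23819 = 0.8412

u ≈ 0.8412c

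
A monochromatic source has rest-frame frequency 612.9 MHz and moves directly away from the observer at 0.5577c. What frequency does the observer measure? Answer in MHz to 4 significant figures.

f_obs ≈ 326.6 MHz

Relativistic Doppler: f_obs = f_src √((1−β)/(1+β))
= 612.9 × √(0.442300/1.55770) = 612.9 × 0.532864 = 326.6 MHz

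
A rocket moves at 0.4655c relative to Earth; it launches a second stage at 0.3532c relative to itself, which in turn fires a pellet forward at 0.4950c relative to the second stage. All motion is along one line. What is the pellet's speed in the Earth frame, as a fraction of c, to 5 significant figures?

u ≈ 0.88878c

Compose boost 2: (0.3532 + 0.4655)/(1 + 0.3532×0.4655) = 0.81870/1.164415 = 0.7031001
Compose boost 3: (0.4950 + 0.7031001)/(1 + 0.4950×0.7031001) = 1.198100/1.348035 = 0.88878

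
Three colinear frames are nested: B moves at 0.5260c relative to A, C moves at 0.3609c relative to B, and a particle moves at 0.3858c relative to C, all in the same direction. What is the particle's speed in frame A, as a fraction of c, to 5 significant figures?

u ≈ 0.87855c

Compose boost 2: (0.3609 + 0.5260)/(1 + 0.3609×0.5260) = 0.88690/1.189833 = 0.7453985
Compose boost 3: (0.3858 + 0.7453985)/(1 + 0.3858×0.7453985) = 1.131198/1.287575 = 0.87855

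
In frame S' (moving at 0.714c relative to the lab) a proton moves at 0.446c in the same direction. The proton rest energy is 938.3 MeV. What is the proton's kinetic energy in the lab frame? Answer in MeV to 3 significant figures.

u_lab = (0.446 + 0.714)/(1 + 0.446×0.714) = 0.879825
γ = 1/√(1 − 0.879825²) = 2.1039
K = (γ − 1)m₀c² = (2.1039 − 1) × 938.3 = 1.1039 × 938.3 = 1040 MeV

K ≈ 1040 MeV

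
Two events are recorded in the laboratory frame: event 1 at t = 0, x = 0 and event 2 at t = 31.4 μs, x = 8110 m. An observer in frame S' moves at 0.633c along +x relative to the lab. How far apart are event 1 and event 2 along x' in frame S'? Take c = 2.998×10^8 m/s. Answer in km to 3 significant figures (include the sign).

γ = 1/√(1 − 0.633²) = 1.2917
Δx' = γ(Δx − vΔt) = 1.2917 × (8110 m − 0.633×(2.998×10^8 m/s)×31.4×10^-6 s)
= 1.2917 × (2151.1 m) = 2.78 km

Δx' ≈ 2.78 km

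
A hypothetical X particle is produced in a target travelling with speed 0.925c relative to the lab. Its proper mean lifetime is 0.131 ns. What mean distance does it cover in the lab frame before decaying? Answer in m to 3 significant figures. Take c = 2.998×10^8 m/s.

γ = 1/√(1 − 0.925²) = 2.6318
Dilated lifetime: Δt = γτ₀ = 2.6318 × 0.131 ns = 0.34477 ns
d = vΔt = 0.925c × 0.34477 ns = 2.7732×10^8 m/s × 3.4477×10^-10 s = 0.0956 m

d ≈ 0.0956 m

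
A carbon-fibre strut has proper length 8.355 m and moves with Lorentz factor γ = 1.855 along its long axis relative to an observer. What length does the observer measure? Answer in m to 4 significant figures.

γ = 1.855 (given)
Length contraction: L = L₀/γ = 8.355/1.855 = 4.504 m

L ≈ 4.504 m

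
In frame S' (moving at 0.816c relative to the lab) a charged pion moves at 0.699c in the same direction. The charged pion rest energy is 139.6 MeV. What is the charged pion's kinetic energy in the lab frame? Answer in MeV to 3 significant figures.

u_lab = (0.699 + 0.816)/(1 + 0.699×0.816) = 0.964732
γ = 1/√(1 − 0.964732²) = 3.7989
K = (γ − 1)m₀c² = (3.7989 − 1) × 139.6 = 2.7989 × 139.6 = 391 MeV

K ≈ 391 MeV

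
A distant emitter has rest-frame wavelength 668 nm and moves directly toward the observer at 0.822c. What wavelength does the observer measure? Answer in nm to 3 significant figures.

Relativistic Doppler: λ_obs = λ_src √((1−β)/(1+β))
= 668 × √(0.17800/1.8220) = 668 × 0.31256 = 209 nm

λ_obs ≈ 209 nm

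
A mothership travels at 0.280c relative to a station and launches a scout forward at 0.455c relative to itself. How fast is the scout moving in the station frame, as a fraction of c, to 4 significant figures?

Compose boost 2: (0.455 + 0.280)/(1 + 0.455×0.280) = 0.7350/1.12740 = 0.6519

u ≈ 0.6519c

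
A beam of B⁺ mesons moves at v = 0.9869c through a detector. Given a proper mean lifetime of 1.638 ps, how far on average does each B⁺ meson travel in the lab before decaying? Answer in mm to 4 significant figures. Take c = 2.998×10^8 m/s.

γ = 1/√(1 − 0.9869²) = 6.19835
Dilated lifetime: Δt = γτ₀ = 6.19835 × 1.638 ps = 10.1529 ps
d = vΔt = 0.9869c × 10.1529 ps = 2.95873×10^8 m/s × 1.01529×10^-11 s = 3.004 mm

d ≈ 3.004 mm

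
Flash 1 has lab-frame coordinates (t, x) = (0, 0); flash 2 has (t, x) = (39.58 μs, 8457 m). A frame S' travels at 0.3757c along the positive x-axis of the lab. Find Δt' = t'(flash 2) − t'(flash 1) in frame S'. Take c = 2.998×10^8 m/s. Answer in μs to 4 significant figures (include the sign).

γ = 1/√(1 − 0.3757²) = 1.07905
Δt' = γ(Δt − vΔx/c²) = 1.07905 × (39.58 μs − 0.3757×8457 m / (2.998×10^8 m/s))
= 1.07905 × (28.9820 μs) = 31.27 μs

Δt' ≈ 31.27 μs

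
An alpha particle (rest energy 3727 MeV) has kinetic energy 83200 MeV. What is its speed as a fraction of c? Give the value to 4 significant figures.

γ = 1 + K/(m₀c²) = 1 + 83200/3727 = 23.3236
β = √(1 − 1/γ²) = 0.9991

β ≈ 0.9991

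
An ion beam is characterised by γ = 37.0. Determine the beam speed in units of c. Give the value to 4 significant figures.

β = √(1 − 1/γ²) = √(1 − 1/37.0²) = √(0.999270) = 0.9996

β ≈ 0.9996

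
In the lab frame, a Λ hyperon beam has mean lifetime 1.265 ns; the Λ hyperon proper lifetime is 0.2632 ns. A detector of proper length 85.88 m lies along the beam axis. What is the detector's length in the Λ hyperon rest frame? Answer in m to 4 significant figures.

Time dilation ⇒ γ = Δt/τ₀ = 1.265/0.2632 = 4.80623
Length contraction: L = L₀/γ = 85.88/4.80623 = 17.87 m

L ≈ 17.87 m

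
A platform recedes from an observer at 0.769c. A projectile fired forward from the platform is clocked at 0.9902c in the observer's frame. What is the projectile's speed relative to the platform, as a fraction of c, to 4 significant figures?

Inverse velocity addition: u' = (u − v)/(1 − uv/c²)
= (0.9902 − 0.769)/(1 − 0.9902×0.769) = 0.2212/0.238536 = 0.9273

u' ≈ 0.9273c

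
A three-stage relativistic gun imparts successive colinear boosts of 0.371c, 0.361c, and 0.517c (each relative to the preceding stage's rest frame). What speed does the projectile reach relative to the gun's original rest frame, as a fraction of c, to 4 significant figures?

u ≈ 0.8716c

Compose boost 2: (0.361 + 0.371)/(1 + 0.361×0.371) = 0.7320/1.13393 = 0.645542
Compose boost 3: (0.517 + 0.645542)/(1 + 0.517×0.645542) = 1.16254/1.33375 = 0.8716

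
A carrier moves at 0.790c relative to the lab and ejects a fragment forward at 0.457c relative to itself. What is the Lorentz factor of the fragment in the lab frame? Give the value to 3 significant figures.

u_lab = (0.457 + 0.790)/(1 + 0.457×0.790) = 1.247/1.36103 = 0.916218
γ = 1/√(1 − 0.916218²) = 2.50

γ ≈ 2.50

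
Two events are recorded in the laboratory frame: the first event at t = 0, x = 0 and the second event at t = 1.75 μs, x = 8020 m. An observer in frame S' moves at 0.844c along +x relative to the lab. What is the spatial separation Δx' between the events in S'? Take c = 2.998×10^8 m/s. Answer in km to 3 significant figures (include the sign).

Δx' ≈ 14.1 km

γ = 1/√(1 − 0.844²) = 1.8645
Δx' = γ(Δx − vΔt) = 1.8645 × (8020 m − 0.844×(2.998×10^8 m/s)×1.75×10^-6 s)
= 1.8645 × (7577.2 m) = 14.1 km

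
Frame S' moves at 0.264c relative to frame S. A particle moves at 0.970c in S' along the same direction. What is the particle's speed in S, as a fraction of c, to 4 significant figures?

u ≈ 0.9824c

Relativistic velocity addition: u = (u' + v)/(1 + u'v/c²)
= (0.970 + 0.264)/(1 + 0.970×0.264) = 1.234/1.25608 = 0.9824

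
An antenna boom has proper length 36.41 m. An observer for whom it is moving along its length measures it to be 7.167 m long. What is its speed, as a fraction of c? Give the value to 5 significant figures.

γ = L₀/L = 36.41/7.167 = 5.080229
β = √(1 − 1/γ²) = 0.98044

β ≈ 0.98044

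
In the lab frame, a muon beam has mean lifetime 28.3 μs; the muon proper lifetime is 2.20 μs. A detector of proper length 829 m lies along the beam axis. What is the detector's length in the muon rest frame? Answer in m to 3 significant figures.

L ≈ 64.4 m

Time dilation ⇒ γ = Δt/τ₀ = 28.3/2.20 = 12.864
Length contraction: L = L₀/γ = 829/12.864 = 64.4 m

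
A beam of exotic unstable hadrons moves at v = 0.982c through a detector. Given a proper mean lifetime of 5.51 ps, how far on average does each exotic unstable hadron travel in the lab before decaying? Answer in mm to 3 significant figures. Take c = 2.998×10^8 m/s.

γ = 1/√(1 − 0.982²) = 5.2943
Dilated lifetime: Δt = γτ₀ = 5.2943 × 5.51 ps = 29.172 ps
d = vΔt = 0.982c × 29.172 ps = 2.9440×10^8 m/s × 2.9172×10^-11 s = 8.59 mm

d ≈ 8.59 mm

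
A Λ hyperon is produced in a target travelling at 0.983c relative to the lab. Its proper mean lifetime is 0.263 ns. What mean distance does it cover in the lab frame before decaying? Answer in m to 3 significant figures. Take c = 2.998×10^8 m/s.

d ≈ 0.422 m

γ = 1/√(1 − 0.983²) = 5.4465
Dilated lifetime: Δt = γτ₀ = 5.4465 × 0.263 ns = 1.4324 ns
d = vΔt = 0.983c × 1.4324 ns = 2.9470×10^8 m/s × 1.4324×10^-9 s = 0.422 m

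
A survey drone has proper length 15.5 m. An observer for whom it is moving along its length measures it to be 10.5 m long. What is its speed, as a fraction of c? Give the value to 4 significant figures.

γ = L₀/L = 15.5/10.5 = 1.47619
β = √(1 − 1/γ²) = 0.7356

β ≈ 0.7356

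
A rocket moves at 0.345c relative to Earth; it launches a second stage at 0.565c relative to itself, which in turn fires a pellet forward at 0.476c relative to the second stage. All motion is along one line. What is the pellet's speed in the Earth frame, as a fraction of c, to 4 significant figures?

Compose boost 2: (0.565 + 0.345)/(1 + 0.565×0.345) = 0.9100/1.19493 = 0.761554
Compose boost 3: (0.476 + 0.761554)/(1 + 0.476×0.761554) = 1.23755/1.36250 = 0.9083

u ≈ 0.9083c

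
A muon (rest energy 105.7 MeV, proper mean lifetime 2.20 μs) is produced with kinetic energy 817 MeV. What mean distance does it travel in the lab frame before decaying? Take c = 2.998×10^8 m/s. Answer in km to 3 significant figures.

d ≈ 5.72 km

γ = 1 + K/(m₀c²) = 1 + 817/105.7 = 8.7294
β = √(1 − 1/γ²) = 0.99342
Dilated lifetime: γτ₀ = 8.7294 × 2.20 μs = 19.205 μs
d = βc·γτ₀ = 0.99342 × (2.998×10^8 m/s) × 1.9205×10^-5 s = 5.72 km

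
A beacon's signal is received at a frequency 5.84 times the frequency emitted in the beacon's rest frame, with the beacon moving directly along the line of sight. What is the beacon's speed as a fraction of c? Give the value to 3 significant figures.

f_obs/f_src = √((1+β)/(1−β)) = 5.84  ⇒  (1+β)/(1−β) = 34.106
β = |1 − D²|/(1 + D²) = |1 − 34.106|/(1 + 34.106) = 0.943

β ≈ 0.943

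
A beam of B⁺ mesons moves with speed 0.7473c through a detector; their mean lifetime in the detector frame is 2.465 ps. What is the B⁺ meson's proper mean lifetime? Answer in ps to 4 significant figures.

τ₀ ≈ 1.638 ps

γ = 1/√(1 − 0.7473²) = 1.50492
Proper time: τ₀ = Δt/γ = 2.465/1.50492 = 1.638 ps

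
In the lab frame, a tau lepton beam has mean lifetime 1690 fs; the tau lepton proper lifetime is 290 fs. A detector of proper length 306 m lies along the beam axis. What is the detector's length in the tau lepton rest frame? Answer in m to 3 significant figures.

Time dilation ⇒ γ = Δt/τ₀ = 1690/290 = 5.8276
Length contraction: L = L₀/γ = 306/5.8276 = 52.5 m

L ≈ 52.5 m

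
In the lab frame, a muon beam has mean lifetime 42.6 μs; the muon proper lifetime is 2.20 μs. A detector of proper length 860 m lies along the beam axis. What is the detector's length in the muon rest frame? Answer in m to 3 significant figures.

L ≈ 44.4 m

Time dilation ⇒ γ = Δt/τ₀ = 42.6/2.20 = 19.364
Length contraction: L = L₀/γ = 860/19.364 = 44.4 m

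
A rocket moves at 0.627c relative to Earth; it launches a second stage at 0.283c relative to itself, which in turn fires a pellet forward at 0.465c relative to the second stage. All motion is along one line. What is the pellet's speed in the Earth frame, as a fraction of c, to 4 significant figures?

u ≈ 0.9106c

Compose boost 2: (0.283 + 0.627)/(1 + 0.283×0.627) = 0.9100/1.17744 = 0.772863
Compose boost 3: (0.465 + 0.772863)/(1 + 0.465×0.772863) = 1.23786/1.35938 = 0.9106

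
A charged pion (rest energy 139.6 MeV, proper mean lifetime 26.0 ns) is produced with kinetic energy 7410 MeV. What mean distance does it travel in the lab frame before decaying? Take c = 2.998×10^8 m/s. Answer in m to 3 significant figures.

γ = 1 + K/(m₀c²) = 1 + 7410/139.6 = 54.080
β = √(1 − 1/γ²) = 0.99983
Dilated lifetime: γτ₀ = 54.080 × 26.0 ns = 1406.1 ns
d = βc·γτ₀ = 0.99983 × (2.998×10^8 m/s) × 1.4061×10^-6 s = 421 m

d ≈ 421 m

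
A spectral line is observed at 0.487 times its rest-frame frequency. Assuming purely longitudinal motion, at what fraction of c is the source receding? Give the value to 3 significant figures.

β ≈ 0.617

f_obs/f_src = √((1−β)/(1+β)) = 0.487  ⇒  (1−β)/(1+β) = 0.23717
β = |1 − D²|/(1 + D²) = |1 − 0.23717|/(1 + 0.23717) = 0.617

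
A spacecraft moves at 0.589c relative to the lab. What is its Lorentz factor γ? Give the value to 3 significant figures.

γ ≈ 1.24

γ = 1/√(1 − β²) = 1/√(1 − 0.589²) = 1/√(0.65308) = 1.24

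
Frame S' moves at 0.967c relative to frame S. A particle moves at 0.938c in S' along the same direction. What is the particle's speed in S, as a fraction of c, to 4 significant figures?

Relativistic velocity addition: u = (u' + v)/(1 + u'v/c²)
= (0.938 + 0.967)/(1 + 0.938×0.967) = 1.905/1.90705 = 0.9989

u ≈ 0.9989c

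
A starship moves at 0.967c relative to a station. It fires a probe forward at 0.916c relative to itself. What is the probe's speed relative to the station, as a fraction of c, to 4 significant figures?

Relativistic velocity addition: u = (u' + v)/(1 + u'v/c²)
= (0.916 + 0.967)/(1 + 0.916×0.967) = 1.883/1.88577 = 0.9985

u ≈ 0.9985c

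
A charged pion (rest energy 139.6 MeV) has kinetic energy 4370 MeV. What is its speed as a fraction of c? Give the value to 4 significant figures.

β ≈ 0.9995

γ = 1 + K/(m₀c²) = 1 + 4370/139.6 = 32.3037
β = √(1 − 1/γ²) = 0.9995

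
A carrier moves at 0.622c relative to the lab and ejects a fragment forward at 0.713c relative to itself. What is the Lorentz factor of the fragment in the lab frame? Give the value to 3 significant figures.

γ ≈ 2.63

u_lab = (0.713 + 0.622)/(1 + 0.713×0.622) = 1.335/1.44349 = 0.924844
γ = 1/√(1 − 0.924844²) = 2.63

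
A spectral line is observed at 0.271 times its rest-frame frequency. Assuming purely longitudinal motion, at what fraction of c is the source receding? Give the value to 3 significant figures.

f_obs/f_src = √((1−β)/(1+β)) = 0.271  ⇒  (1−β)/(1+β) = 0.073441
β = |1 − D²|/(1 + D²) = |1 − 0.073441|/(1 + 0.073441) = 0.863

β ≈ 0.863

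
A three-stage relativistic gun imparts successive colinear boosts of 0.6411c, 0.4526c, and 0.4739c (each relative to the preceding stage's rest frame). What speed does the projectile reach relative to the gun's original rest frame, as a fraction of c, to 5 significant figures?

Compose boost 2: (0.4526 + 0.6411)/(1 + 0.4526×0.6411) = 1.0937/1.290162 = 0.8477231
Compose boost 3: (0.4739 + 0.8477231)/(1 + 0.4739×0.8477231) = 1.321623/1.401736 = 0.94285

u ≈ 0.94285c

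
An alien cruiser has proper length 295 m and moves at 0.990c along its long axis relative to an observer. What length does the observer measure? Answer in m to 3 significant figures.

γ = 1/√(1 − 0.990²) = 7.0888
Length contraction: L = L₀/γ = 295/7.0888 = 41.6 m

L ≈ 41.6 m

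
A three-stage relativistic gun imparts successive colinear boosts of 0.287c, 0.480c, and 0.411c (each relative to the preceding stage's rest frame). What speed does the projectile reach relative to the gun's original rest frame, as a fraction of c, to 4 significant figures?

Compose boost 2: (0.480 + 0.287)/(1 + 0.480×0.287) = 0.7670/1.13776 = 0.674132
Compose boost 3: (0.411 + 0.674132)/(1 + 0.411×0.674132) = 1.08513/1.27707 = 0.8497

u ≈ 0.8497c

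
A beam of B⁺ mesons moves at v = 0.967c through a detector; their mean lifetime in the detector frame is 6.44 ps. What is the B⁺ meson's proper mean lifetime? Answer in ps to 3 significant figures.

γ = 1/√(1 − 0.967²) = 3.9250
Proper time: τ₀ = Δt/γ = 6.44/3.9250 = 1.64 ps

τ₀ ≈ 1.64 ps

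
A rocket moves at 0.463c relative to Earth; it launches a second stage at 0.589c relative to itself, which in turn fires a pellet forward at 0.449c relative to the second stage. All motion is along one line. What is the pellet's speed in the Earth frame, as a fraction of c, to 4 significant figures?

Compose boost 2: (0.589 + 0.463)/(1 + 0.589×0.463) = 1.052/1.27271 = 0.826585
Compose boost 3: (0.449 + 0.826585)/(1 + 0.449×0.826585) = 1.27558/1.37114 = 0.9303

u ≈ 0.9303c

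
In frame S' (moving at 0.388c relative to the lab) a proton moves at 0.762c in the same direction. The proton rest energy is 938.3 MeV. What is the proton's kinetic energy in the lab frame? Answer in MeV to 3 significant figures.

u_lab = (0.762 + 0.388)/(1 + 0.762×0.388) = 0.887581
γ = 1/√(1 − 0.887581²) = 2.1708
K = (γ − 1)m₀c² = (2.1708 − 1) × 938.3 = 1.1708 × 938.3 = 1100 MeV

K ≈ 1100 MeV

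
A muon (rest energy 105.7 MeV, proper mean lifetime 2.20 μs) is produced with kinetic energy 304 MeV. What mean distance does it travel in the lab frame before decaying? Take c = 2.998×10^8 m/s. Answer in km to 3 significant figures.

γ = 1 + K/(m₀c²) = 1 + 304/105.7 = 3.8761
β = √(1 − 1/γ²) = 0.96615
Dilated lifetime: γτ₀ = 3.8761 × 2.20 μs = 8.5273 μs
d = βc·γτ₀ = 0.96615 × (2.998×10^8 m/s) × 8.5273×10^-6 s = 2.47 km

d ≈ 2.47 km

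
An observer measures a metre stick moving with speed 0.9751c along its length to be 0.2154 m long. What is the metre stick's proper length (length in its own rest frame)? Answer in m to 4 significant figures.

L₀ ≈ 0.9713 m

γ = 1/√(1 − 0.9751²) = 4.50927
L₀ = γL = 4.50927 × 0.2154 = 0.9713 m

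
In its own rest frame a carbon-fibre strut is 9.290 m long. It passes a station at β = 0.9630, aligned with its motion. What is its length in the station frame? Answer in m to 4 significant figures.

L ≈ 2.504 m

γ = 1/√(1 − 0.9630²) = 3.71056
Length contraction: L = L₀/γ = 9.290/3.71056 = 2.504 m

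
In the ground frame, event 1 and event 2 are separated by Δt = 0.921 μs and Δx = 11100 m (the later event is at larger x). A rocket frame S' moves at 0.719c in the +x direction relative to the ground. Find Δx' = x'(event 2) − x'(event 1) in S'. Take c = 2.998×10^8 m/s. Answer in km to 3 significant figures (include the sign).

γ = 1/√(1 − 0.719²) = 1.4388
Δx' = γ(Δx − vΔt) = 1.4388 × (11100 m − 0.719×(2.998×10^8 m/s)×0.921×10^-6 s)
= 1.4388 × (10901 m) = 15.7 km

Δx' ≈ 15.7 km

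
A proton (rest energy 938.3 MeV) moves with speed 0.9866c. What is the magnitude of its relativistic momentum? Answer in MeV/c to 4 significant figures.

p ≈ 5674 MeV/c

γ = 1/√(1 − 0.9866²) = 6.12904
p = γβm₀c = 6.12904 × 0.9866 × 938.3 MeV/c = 5674 MeV/c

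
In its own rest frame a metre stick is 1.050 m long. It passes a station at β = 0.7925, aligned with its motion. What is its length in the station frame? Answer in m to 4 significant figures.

γ = 1/√(1 − 0.7925²) = 1.63969
Length contraction: L = L₀/γ = 1.050/1.63969 = 0.6404 m

L ≈ 0.6404 m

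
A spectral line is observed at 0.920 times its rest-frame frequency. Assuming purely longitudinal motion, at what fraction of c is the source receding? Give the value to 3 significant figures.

β ≈ 0.0832

f_obs/f_src = √((1−β)/(1+β)) = 0.920  ⇒  (1−β)/(1+β) = 0.84640
β = |1 − D²|/(1 + D²) = |1 − 0.84640|/(1 + 0.84640) = 0.0832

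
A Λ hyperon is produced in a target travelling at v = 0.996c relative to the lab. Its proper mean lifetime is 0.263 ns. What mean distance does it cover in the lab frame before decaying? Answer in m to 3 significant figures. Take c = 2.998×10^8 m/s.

γ = 1/√(1 − 0.996²) = 11.192
Dilated lifetime: Δt = γτ₀ = 11.192 × 0.263 ns = 2.9434 ns
d = vΔt = 0.996c × 2.9434 ns = 2.9860×10^8 m/s × 2.9434×10^-9 s = 0.879 m

d ≈ 0.879 m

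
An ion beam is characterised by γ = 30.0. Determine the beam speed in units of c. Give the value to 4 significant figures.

β ≈ 0.9994

β = √(1 − 1/γ²) = √(1 − 1/30.0²) = √(0.998889) = 0.9994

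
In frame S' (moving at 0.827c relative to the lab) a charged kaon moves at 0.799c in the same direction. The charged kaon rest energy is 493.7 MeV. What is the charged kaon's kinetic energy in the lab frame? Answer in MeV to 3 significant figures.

u_lab = (0.799 + 0.827)/(1 + 0.799×0.827) = 0.979062
γ = 1/√(1 − 0.979062²) = 4.9125
K = (γ − 1)m₀c² = (4.9125 − 1) × 493.7 = 3.9125 × 493.7 = 1930 MeV

K ≈ 1930 MeV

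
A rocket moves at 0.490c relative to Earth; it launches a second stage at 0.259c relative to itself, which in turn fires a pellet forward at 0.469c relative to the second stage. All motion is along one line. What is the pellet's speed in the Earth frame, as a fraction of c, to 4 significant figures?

Compose boost 2: (0.259 + 0.490)/(1 + 0.259×0.490) = 0.7490/1.12691 = 0.664649
Compose boost 3: (0.469 + 0.664649)/(1 + 0.469×0.664649) = 1.13365/1.31172 = 0.8642

u ≈ 0.8642c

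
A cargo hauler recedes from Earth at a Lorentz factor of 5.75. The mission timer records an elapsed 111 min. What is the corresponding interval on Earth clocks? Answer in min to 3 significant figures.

Δt ≈ 638 min

γ = 5.75 (given)
Time dilation: Δt = γτ₀ = 5.75 × 111 min = 638 min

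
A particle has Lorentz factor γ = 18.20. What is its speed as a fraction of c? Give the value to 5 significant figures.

β = √(1 − 1/γ²) = √(1 − 1/18.20²) = √(0.9969810) = 0.99849

β ≈ 0.99849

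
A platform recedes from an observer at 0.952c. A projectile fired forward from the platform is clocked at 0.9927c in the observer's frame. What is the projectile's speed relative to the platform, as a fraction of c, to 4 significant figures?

Inverse velocity addition: u' = (u − v)/(1 − uv/c²)
= (0.9927 − 0.952)/(1 − 0.9927×0.952) = 0.04070/0.0549496 = 0.7407

u' ≈ 0.7407c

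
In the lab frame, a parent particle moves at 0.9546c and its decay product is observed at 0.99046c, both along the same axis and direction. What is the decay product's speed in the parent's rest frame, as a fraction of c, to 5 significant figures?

u' ≈ 0.65790c

Inverse velocity addition: u' = (u − v)/(1 − uv/c²)
= (0.99046 − 0.9546)/(1 − 0.99046×0.9546) = 0.035860/0.05450688 = 0.65790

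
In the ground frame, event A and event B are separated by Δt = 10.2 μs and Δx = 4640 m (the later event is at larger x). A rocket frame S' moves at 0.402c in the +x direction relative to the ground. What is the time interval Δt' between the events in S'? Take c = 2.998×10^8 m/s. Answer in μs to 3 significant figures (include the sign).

γ = 1/√(1 − 0.402²) = 1.0921
Δt' = γ(Δt − vΔx/c²) = 1.0921 × (10.2 μs − 0.402×4640 m / (2.998×10^8 m/s))
= 1.0921 × (3.9783 μs) = 4.34 μs

Δt' ≈ 4.34 μs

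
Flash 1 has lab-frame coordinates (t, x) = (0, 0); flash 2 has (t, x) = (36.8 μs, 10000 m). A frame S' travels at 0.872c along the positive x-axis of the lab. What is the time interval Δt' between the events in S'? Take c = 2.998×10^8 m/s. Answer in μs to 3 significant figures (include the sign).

Δt' ≈ 15.8 μs

γ = 1/√(1 − 0.872²) = 2.0429
Δt' = γ(Δt − vΔx/c²) = 2.0429 × (36.8 μs − 0.872×10000 m / (2.998×10^8 m/s))
= 2.0429 × (7.7139 μs) = 15.8 μs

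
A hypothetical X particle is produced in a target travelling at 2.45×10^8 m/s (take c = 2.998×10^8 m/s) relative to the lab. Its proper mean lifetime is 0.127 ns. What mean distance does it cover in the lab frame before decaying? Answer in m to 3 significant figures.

β = v/c = 2.45×10^8 / 2.998×10^8 = 0.81721
γ = 1/√(1 − 0.81721²) = 1.7351
Dilated lifetime: Δt = γτ₀ = 1.7351 × 0.127 ns = 0.22036 ns
d = vΔt = 0.81721c × 0.22036 ns = 2.4500×10^8 m/s × 2.2036×10^-10 s = 0.0540 m

d ≈ 0.0540 m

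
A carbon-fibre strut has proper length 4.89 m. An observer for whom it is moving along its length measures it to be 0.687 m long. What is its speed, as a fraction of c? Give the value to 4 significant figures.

γ = L₀/L = 4.89/0.687 = 7.11790
β = √(1 − 1/γ²) = 0.9901

β ≈ 0.9901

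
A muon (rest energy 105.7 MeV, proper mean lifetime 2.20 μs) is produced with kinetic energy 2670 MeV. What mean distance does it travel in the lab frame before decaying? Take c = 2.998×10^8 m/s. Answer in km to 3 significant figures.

γ = 1 + K/(m₀c²) = 1 + 2670/105.7 = 26.260
β = √(1 − 1/γ²) = 0.99927
Dilated lifetime: γτ₀ = 26.260 × 2.20 μs = 57.772 μs
d = βc·γτ₀ = 0.99927 × (2.998×10^8 m/s) × 5.7772×10^-5 s = 17.3 km

d ≈ 17.3 km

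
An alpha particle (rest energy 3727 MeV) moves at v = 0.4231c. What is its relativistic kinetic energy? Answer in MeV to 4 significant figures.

γ = 1/√(1 − 0.4231²) = 1.10365
K = (γ − 1)m₀c² = (1.10365 − 1) × 3727 MeV = 0.103652 × 3727 MeV = 386.3 MeV

K ≈ 386.3 MeV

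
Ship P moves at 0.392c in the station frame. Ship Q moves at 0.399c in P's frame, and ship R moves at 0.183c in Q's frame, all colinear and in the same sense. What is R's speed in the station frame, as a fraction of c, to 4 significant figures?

Compose boost 2: (0.399 + 0.392)/(1 + 0.399×0.392) = 0.7910/1.15641 = 0.684015
Compose boost 3: (0.183 + 0.684015)/(1 + 0.183×0.684015) = 0.867015/1.12517 = 0.7706

u ≈ 0.7706c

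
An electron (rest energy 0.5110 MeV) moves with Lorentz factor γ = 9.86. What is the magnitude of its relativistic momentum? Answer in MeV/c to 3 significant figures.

β = √(1 − 1/γ²) = √(1 − 1/9.86²) = 0.99484
p = γβm₀c = 9.86 × 0.99484 × 0.5110 MeV/c = 5.01 MeV/c

p ≈ 5.01 MeV/c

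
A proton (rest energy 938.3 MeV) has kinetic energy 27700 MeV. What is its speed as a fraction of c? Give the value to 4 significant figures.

γ = 1 + K/(m₀c²) = 1 + 27700/938.3 = 30.5215
β = √(1 − 1/γ²) = 0.9995

β ≈ 0.9995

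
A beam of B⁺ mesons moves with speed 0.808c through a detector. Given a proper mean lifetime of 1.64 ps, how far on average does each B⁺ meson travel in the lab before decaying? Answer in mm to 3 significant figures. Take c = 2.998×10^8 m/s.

γ = 1/√(1 − 0.808²) = 1.6973
Dilated lifetime: Δt = γτ₀ = 1.6973 × 1.64 ps = 2.7835 ps
d = vΔt = 0.808c × 2.7835 ps = 2.4224×10^8 m/s × 2.7835×10^-12 s = 0.674 mm

d ≈ 0.674 mm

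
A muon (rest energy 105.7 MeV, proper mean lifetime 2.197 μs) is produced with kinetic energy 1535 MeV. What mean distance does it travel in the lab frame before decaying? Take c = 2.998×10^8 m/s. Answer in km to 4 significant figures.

d ≈ 10.20 km

γ = 1 + K/(m₀c²) = 1 + 1535/105.7 = 15.5222
β = √(1 − 1/γ²) = 0.997923
Dilated lifetime: γτ₀ = 15.5222 × 2.197 μs = 34.1023 μs
d = βc·γτ₀ = 0.997923 × (2.998×10^8 m/s) × 3.41023×10^-5 s = 10.20 km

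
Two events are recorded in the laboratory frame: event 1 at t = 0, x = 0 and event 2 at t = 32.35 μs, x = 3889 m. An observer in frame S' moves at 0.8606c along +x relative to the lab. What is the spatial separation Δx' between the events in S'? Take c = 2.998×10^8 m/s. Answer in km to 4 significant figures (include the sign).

Δx' ≈ -8.753 km

γ = 1/√(1 − 0.8606²) = 1.96355
Δx' = γ(Δx − vΔt) = 1.96355 × (3889 m − 0.8606×(2.998×10^8 m/s)×32.35×10^-6 s)
= 1.96355 × (-4457.55 m) = -8.753 km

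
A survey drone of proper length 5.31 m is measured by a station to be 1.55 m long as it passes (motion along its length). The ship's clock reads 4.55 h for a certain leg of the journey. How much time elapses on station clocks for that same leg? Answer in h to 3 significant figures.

Length contraction ⇒ γ = L₀/L = 5.31/1.55 = 3.4258
Time dilation: Δt = γτ₀ = 3.4258 × 4.55 h = 15.6 h

Δt ≈ 15.6 h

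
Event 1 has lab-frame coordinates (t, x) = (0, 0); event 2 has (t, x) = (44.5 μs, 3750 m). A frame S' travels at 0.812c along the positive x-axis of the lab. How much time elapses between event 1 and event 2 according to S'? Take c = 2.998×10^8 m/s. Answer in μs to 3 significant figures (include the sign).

γ = 1/√(1 − 0.812²) = 1.7133
Δt' = γ(Δt − vΔx/c²) = 1.7133 × (44.5 μs − 0.812×3750 m / (2.998×10^8 m/s))
= 1.7133 × (34.343 μs) = 58.8 μs

Δt' ≈ 58.8 μs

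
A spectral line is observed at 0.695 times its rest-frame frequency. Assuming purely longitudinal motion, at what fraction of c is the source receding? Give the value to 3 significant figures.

β ≈ 0.349

f_obs/f_src = √((1−β)/(1+β)) = 0.695  ⇒  (1−β)/(1+β) = 0.48302
β = |1 − D²|/(1 + D²) = |1 − 0.48302|/(1 + 0.48302) = 0.349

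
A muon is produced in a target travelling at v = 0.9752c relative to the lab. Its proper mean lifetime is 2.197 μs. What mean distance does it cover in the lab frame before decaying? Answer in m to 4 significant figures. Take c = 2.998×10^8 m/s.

γ = 1/√(1 − 0.9752²) = 4.51823
Dilated lifetime: Δt = γτ₀ = 4.51823 × 2.197 μs = 9.92656 μs
d = vΔt = 0.9752c × 9.92656 μs = 2.92365×10^8 m/s × 9.92656×10^-6 s = 2902 m

d ≈ 2902 m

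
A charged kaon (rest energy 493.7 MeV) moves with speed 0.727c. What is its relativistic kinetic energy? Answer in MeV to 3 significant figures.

γ = 1/√(1 − 0.727²) = 1.4564
K = (γ − 1)m₀c² = (1.4564 − 1) × 493.7 MeV = 0.45637 × 493.7 MeV = 225 MeV

K ≈ 225 MeV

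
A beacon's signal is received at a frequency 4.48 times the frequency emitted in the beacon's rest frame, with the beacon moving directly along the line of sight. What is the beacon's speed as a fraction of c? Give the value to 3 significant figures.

β ≈ 0.905

f_obs/f_src = √((1+β)/(1−β)) = 4.48  ⇒  (1+β)/(1−β) = 20.070
β = |1 − D²|/(1 + D²) = |1 − 20.070|/(1 + 20.070) = 0.905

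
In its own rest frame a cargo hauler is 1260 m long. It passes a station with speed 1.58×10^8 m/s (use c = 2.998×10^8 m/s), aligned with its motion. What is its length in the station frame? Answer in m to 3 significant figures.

β = v/c = 1.58×10^8 / 2.998×10^8 = 0.52702
γ = 1/√(1 − 0.52702²) = 1.1767
Length contraction: L = L₀/γ = 1260/1.1767 = 1070 m

L ≈ 1070 m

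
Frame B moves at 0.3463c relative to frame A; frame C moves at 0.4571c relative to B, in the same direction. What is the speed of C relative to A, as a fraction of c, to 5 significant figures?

u ≈ 0.69361c

Compose boost 2: (0.4571 + 0.3463)/(1 + 0.4571×0.3463) = 0.80340/1.158294 = 0.69361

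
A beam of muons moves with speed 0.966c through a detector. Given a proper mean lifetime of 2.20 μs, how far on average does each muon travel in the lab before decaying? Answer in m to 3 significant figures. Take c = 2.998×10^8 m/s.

γ = 1/√(1 − 0.966²) = 3.8678
Dilated lifetime: Δt = γτ₀ = 3.8678 × 2.20 μs = 8.5093 μs
d = vΔt = 0.966c × 8.5093 μs = 2.8961×10^8 m/s × 8.5093×10^-6 s = 2460 m

d ≈ 2460 m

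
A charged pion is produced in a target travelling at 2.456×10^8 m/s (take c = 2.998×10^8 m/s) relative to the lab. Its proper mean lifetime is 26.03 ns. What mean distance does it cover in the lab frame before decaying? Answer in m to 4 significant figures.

β = v/c = 2.456×10^8 / 2.998×10^8 = 0.819213
γ = 1/√(1 − 0.819213²) = 1.74371
Dilated lifetime: Δt = γτ₀ = 1.74371 × 26.03 ns = 45.3888 ns
d = vΔt = 0.819213c × 45.3888 ns = 2.45600×10^8 m/s × 4.53888×10^-8 s = 11.15 m

d ≈ 11.15 m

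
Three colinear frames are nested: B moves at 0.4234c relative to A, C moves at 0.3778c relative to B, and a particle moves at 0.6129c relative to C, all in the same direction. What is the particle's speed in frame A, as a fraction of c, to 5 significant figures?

u ≈ 0.91588c

Compose boost 2: (0.3778 + 0.4234)/(1 + 0.3778×0.4234) = 0.80120/1.159961 = 0.6907132
Compose boost 3: (0.6129 + 0.6907132)/(1 + 0.6129×0.6907132) = 1.303613/1.423338 = 0.91588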